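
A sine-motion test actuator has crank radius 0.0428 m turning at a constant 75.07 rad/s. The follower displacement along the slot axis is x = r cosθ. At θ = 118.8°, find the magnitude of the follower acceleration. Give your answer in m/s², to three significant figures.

ω = 75.07 rad/s
x = r cosθ ⇒ ẍ = −rω² cosθ (ω constant).
|a| = rω²|cosθ| = 0.0428·(75.07)²·|cos 118.8°| = 116.2 m/s².

116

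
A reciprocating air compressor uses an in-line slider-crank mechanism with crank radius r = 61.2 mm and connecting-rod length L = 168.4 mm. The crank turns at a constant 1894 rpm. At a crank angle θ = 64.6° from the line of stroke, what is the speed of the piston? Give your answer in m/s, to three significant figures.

ω = 2π·1894/60 = 198.3 rad/s
For an in-line slider-crank, x = r cosθ + √(L² − r² sin²θ), so v = −rω sinθ·[1 + r cosθ/√(L² − r² sin²θ)].
With r = 0.0612 m, L = 0.1684 m, θ = 64.6°: √(L² − r² sin²θ) = 0.15907 m.
v = −0.0612·198.3·0.90334·[1 + 0.0612·0.42894/0.15907] = -12.775 m/s.
|v| = 12.775 m/s.

12.8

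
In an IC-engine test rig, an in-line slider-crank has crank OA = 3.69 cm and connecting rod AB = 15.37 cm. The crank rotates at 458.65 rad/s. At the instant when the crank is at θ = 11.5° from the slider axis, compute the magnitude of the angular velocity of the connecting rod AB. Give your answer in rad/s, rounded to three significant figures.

ω = 458.6 rad/s
The rod makes angle φ with the slider axis where L sinφ = r sinθ; differentiating, L cosφ·φ̇ = r ω cosθ.
L cosφ = √(L² − r² sin²θ) = 0.15352 m.
|ω_rod| = r ω |cosθ| / √(L² − r² sin²θ) = 0.0369·458.6·0.97992/0.15352 = 108.03 rad/s.

108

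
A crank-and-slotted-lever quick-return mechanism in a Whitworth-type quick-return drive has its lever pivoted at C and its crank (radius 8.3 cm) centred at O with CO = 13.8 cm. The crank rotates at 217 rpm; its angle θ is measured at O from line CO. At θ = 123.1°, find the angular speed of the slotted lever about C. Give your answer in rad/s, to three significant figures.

1.07

ω = 22.72 rad/s (from 217 rpm).
Crank pin A relative to C: A = (d + r cosθ, r sinθ); lever angle φ = atan2(r sinθ, d + r cosθ).
Differentiating tanφ: φ̇ = rω(d cosθ + r)/(d² + r² + 2dr cosθ).
d² + r² + 2dr cosθ = |CA|² = 0.0134229 m²;  d cosθ + r = +0.0076379 m.
|ω_lever| = |0.083·22.72·+0.0076379| / 0.0134229 = 1.0732 rad/s.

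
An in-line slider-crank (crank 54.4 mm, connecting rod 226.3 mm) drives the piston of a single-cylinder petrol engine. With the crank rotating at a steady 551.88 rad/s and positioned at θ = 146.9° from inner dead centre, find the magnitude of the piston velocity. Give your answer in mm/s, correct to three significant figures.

13100

ω = 551.9 rad/s
For an in-line slider-crank, x = r cosθ + √(L² − r² sin²θ), so v = −rω sinθ·[1 + r cosθ/√(L² − r² sin²θ)].
With r = 0.0544 m, L = 0.2263 m, θ = 146.9°: √(L² − r² sin²θ) = 0.22434 m.
v = −0.0544·551.9·0.54610·[1 + 0.0544·-0.83772/0.22434] = -13.065 m/s.
|v| = 13.065 m/s = 13065 mm/s.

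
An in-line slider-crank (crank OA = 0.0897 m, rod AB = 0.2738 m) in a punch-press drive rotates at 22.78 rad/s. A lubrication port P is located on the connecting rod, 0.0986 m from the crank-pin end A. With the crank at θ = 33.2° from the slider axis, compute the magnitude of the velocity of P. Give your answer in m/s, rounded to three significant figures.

ω = 22.78 rad/s.  Crank-pin speed |V_A| = rω = 2.0434 m/s, perpendicular to OA.
Rod angle: sinφ = −(r/L) sinθ ⇒ φ = -10.334°; ω_rod = −rω cosθ/√(L²−r²sin²θ) = -6.3477 rad/s.
V_P = V_A + ω_rod × AP, with AP = 0.0986 m along the rod.
Components: V_Px = −rω sinθ − a·ω_rod·sinφ = -1.2311 m/s;  V_Py = rω cosθ + a·ω_rod·cosφ = +1.0941 m/s.
|V_P| = √(V_Px² + V_Py²) = 1.647 m/s.

1.65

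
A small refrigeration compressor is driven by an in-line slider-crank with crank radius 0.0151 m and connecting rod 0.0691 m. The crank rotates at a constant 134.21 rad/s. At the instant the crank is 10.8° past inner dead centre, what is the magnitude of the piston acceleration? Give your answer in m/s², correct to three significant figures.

ω = 134.2 rad/s
x(θ) = r cosθ + √(L² − r² sin²θ); with ω constant, a = ω²·d²x/dθ².
d²x/dθ² = −r cosθ − r²(cos2θ)/√u − r⁴ sin²2θ/(4u^{3/2}),  u = L² − r² sin²θ = 0.0047668 m².
Substituting r = 0.0151 m, L = 0.0691 m, θ = 10.8°: d²x/dθ² = -0.017908 m.
a = ω²·d²x/dθ² = (134.2)²·(-0.017908) = -322.57 m/s²;  |a| = 322.57 m/s².

323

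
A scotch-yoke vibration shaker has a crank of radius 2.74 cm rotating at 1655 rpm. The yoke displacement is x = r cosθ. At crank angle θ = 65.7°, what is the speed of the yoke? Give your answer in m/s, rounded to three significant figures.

ω = 173.3 rad/s (from 1655 rpm).
x = r cosθ ⇒ ẋ = −rω sinθ.
|v| = rω|sinθ| = 0.0274·173.3·|sin 65.7°| = 4.328 m/s.

4.33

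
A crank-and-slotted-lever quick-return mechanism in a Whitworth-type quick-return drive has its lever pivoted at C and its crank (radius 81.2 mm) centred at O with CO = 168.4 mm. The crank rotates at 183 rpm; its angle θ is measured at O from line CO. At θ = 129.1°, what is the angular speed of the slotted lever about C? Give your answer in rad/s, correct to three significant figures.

ω = 19.16 rad/s (from 183 rpm).
Crank pin A relative to C: A = (d + r cosθ, r sinθ); lever angle φ = atan2(r sinθ, d + r cosθ).
Differentiating tanφ: φ̇ = rω(d cosθ + r)/(d² + r² + 2dr cosθ).
d² + r² + 2dr cosθ = |CA|² = 0.0177042 m²;  d cosθ + r = -0.025006 m.
|ω_lever| = |0.0812·19.16·-0.025006| / 0.0177042 = 2.1979 rad/s.

2.20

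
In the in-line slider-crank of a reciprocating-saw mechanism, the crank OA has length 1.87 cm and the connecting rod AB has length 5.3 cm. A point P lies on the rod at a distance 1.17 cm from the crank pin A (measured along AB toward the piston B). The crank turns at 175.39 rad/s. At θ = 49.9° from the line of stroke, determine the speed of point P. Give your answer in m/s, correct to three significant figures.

ω = 175.4 rad/s.  Crank-pin speed |V_A| = rω = 3.2798 m/s, perpendicular to OA.
Rod angle: sinφ = −(r/L) sinθ ⇒ φ = -15.658°; ω_rod = −rω cosθ/√(L²−r²sin²θ) = -41.396 rad/s.
V_P = V_A + ω_rod × AP, with AP = 0.0117 m along the rod.
Components: V_Px = −rω sinθ − a·ω_rod·sinφ = -2.6395 m/s;  V_Py = rω cosθ + a·ω_rod·cosφ = +1.6462 m/s.
|V_P| = √(V_Px² + V_Py²) = 3.1108 m/s.

3.11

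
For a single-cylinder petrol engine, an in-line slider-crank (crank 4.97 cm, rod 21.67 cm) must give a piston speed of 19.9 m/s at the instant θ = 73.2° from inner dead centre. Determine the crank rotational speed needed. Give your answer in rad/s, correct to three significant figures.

392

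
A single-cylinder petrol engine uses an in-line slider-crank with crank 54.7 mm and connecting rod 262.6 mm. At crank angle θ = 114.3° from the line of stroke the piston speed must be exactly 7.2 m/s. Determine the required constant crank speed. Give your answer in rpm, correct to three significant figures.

1510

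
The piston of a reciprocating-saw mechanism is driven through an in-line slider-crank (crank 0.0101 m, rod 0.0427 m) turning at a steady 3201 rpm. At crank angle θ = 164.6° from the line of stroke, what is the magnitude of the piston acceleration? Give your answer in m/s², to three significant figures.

862

ω = 2π·3201/60 = 335.2 rad/s
x(θ) = r cosθ + √(L² − r² sin²θ); with ω constant, a = ω²·d²x/dθ².
d²x/dθ² = −r cosθ − r²(cos2θ)/√u − r⁴ sin²2θ/(4u^{3/2}),  u = L² − r² sin²θ = 0.0018161 m².
Substituting r = 0.0101 m, L = 0.0427 m, θ = 164.6°: d²x/dθ² = +0.0076724 m.
a = ω²·d²x/dθ² = (335.2)²·(+0.0076724) = +862.11 m/s²;  |a| = 862.11 m/s².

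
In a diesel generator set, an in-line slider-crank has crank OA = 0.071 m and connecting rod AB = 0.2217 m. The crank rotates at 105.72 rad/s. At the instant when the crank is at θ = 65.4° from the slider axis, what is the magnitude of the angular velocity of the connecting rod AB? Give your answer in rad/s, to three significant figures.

14.7

ω = 105.7 rad/s
The rod makes angle φ with the slider axis where L sinφ = r sinθ; differentiating, L cosφ·φ̇ = r ω cosθ.
L cosφ = √(L² − r² sin²θ) = 0.21209 m.
|ω_rod| = r ω |cosθ| / √(L² − r² sin²θ) = 0.071·105.7·0.41628/0.21209 = 14.732 rad/s.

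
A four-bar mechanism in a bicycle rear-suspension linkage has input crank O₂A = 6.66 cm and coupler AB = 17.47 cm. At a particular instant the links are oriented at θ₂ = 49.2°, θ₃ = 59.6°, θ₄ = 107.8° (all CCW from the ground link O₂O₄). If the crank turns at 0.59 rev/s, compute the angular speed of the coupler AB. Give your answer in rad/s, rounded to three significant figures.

ω₂ = 3.707 rad/s (from 0.59 rev/s).
Differentiating the loop-closure r₂e^{iθ₂}+r₃e^{iθ₃}=r₁+r₄e^{iθ₄} gives r₂ω₂e^{iθ₂}+r₃ω₃e^{iθ₃}=r₄ω₄e^{iθ₄}.
Eliminating the other unknown: ω₃ = r₂ω₂ sin(θ₄−θ₂) / [r₃ sin(θ₃−θ₄)].
Numerator sine = +0.85355; denominator sine = -0.74548.
Result = 0.0666·3.707·(+0.85355) / (0.1747·(-0.74548)) = -1.6181 rad/s; magnitude 1.6181 rad/s.

1.62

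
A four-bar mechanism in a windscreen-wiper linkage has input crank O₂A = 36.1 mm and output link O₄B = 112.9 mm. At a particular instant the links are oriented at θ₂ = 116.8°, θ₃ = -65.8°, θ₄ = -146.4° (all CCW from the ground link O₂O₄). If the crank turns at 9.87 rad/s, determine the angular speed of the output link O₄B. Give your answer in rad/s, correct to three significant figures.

ω₂ = 9.87 rad/s
Differentiating the loop-closure r₂e^{iθ₂}+r₃e^{iθ₃}=r₁+r₄e^{iθ₄} gives r₂ω₂e^{iθ₂}+r₃ω₃e^{iθ₃}=r₄ω₄e^{iθ₄}.
Eliminating the other unknown: ω₄ = r₂ω₂ sin(θ₂−θ₃) / [r₄ sin(θ₄−θ₃)].
Numerator sine = -0.04536; denominator sine = -0.98657.
Result = 0.0361·9.87·(-0.04536) / (0.1129·(-0.98657)) = +0.14511 rad/s; magnitude 0.14511 rad/s.

0.145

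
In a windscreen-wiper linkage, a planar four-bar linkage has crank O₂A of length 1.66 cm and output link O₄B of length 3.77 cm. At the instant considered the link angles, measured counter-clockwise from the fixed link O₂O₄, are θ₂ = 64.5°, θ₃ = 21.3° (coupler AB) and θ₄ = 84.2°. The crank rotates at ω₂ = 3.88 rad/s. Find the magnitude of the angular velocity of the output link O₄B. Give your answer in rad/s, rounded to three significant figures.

1.31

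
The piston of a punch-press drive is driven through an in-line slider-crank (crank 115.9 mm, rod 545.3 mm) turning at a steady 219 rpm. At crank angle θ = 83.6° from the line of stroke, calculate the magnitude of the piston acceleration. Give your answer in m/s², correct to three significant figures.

ω = 2π·219/60 = 22.93 rad/s
x(θ) = r cosθ + √(L² − r² sin²θ); with ω constant, a = ω²·d²x/dθ².
d²x/dθ² = −r cosθ − r²(cos2θ)/√u − r⁴ sin²2θ/(4u^{3/2}),  u = L² − r² sin²θ = 0.284086 m².
Substituting r = 0.1159 m, L = 0.5453 m, θ = 83.6°: d²x/dθ² = +0.011642 m.
a = ω²·d²x/dθ² = (22.93)²·(+0.011642) = +6.1232 m/s²;  |a| = 6.1232 m/s².

6.12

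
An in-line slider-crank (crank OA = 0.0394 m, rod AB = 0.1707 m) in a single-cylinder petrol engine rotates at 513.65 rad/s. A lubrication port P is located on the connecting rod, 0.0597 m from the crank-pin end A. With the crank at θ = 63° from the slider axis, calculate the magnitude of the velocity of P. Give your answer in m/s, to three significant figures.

ω = 513.6 rad/s.  Crank-pin speed |V_A| = rω = 20.238 m/s, perpendicular to OA.
Rod angle: sinφ = −(r/L) sinθ ⇒ φ = -11.868°; ω_rod = −rω cosθ/√(L²−r²sin²θ) = -55 rad/s.
V_P = V_A + ω_rod × AP, with AP = 0.0597 m along the rod.
Components: V_Px = −rω sinθ − a·ω_rod·sinφ = -18.707 m/s;  V_Py = rω cosθ + a·ω_rod·cosφ = +5.9745 m/s.
|V_P| = √(V_Px² + V_Py²) = 19.638 m/s.

19.6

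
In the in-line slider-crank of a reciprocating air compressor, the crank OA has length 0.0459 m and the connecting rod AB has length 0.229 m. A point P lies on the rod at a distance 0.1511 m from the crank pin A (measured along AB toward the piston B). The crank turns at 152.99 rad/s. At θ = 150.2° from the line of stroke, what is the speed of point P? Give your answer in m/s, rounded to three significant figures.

ω = 153 rad/s.  Crank-pin speed |V_A| = rω = 7.0222 m/s, perpendicular to OA.
Rod angle: sinφ = −(r/L) sinθ ⇒ φ = -5.717°; ω_rod = −rω cosθ/√(L²−r²sin²θ) = +26.743 rad/s.
V_P = V_A + ω_rod × AP, with AP = 0.1511 m along the rod.
Components: V_Px = −rω sinθ − a·ω_rod·sinφ = -3.0874 m/s;  V_Py = rω cosθ + a·ω_rod·cosφ = -2.0729 m/s.
|V_P| = √(V_Px² + V_Py²) = 3.7187 m/s.

3.72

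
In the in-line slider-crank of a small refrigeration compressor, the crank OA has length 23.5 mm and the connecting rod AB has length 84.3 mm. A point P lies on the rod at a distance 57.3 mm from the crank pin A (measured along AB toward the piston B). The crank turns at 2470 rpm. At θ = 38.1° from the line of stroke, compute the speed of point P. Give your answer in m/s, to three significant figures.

4.58

ω = 258.7 rad/s.  Crank-pin speed |V_A| = rω = 6.0785 m/s, perpendicular to OA.
Rod angle: sinφ = −(r/L) sinθ ⇒ φ = -9.905°; ω_rod = −rω cosθ/√(L²−r²sin²θ) = -57.601 rad/s.
V_P = V_A + ω_rod × AP, with AP = 0.0573 m along the rod.
Components: V_Px = −rω sinθ − a·ω_rod·sinφ = -4.3183 m/s;  V_Py = rω cosθ + a·ω_rod·cosφ = +1.532 m/s.
|V_P| = √(V_Px² + V_Py²) = 4.5821 m/s.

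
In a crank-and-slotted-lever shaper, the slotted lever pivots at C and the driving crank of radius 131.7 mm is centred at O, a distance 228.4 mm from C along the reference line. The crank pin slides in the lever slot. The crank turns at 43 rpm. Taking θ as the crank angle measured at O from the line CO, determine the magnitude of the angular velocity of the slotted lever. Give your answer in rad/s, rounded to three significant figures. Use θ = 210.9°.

ω = 4.503 rad/s (from 43 rpm).
Crank pin A relative to C: A = (d + r cosθ, r sinθ); lever angle φ = atan2(r sinθ, d + r cosθ).
Differentiating tanφ: φ̇ = rω(d cosθ + r)/(d² + r² + 2dr cosθ).
d² + r² + 2dr cosθ = |CA|² = 0.0178898 m²;  d cosθ + r = -0.064282 m.
|ω_lever| = |0.1317·4.503·-0.064282| / 0.0178898 = 2.1309 rad/s.

2.13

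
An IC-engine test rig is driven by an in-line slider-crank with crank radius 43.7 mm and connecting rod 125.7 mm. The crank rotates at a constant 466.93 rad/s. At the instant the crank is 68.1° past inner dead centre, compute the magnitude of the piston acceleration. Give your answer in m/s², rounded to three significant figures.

1080

ω = 466.9 rad/s
x(θ) = r cosθ + √(L² − r² sin²θ); with ω constant, a = ω²·d²x/dθ².
d²x/dθ² = −r cosθ − r²(cos2θ)/√u − r⁴ sin²2θ/(4u^{3/2}),  u = L² − r² sin²θ = 0.0141565 m².
Substituting r = 0.0437 m, L = 0.1257 m, θ = 68.1°: d²x/dθ² = -0.0049744 m.
a = ω²·d²x/dθ² = (466.9)²·(-0.0049744) = -1084.5 m/s²;  |a| = 1084.5 m/s².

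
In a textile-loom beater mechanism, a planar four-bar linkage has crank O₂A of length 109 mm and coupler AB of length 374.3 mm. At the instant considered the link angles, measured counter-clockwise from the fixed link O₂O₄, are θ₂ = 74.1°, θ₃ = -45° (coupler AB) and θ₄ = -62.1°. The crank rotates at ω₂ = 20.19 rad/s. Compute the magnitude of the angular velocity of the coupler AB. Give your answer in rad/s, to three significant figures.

13.8

ω₂ = 20.19 rad/s
Differentiating the loop-closure r₂e^{iθ₂}+r₃e^{iθ₃}=r₁+r₄e^{iθ₄} gives r₂ω₂e^{iθ₂}+r₃ω₃e^{iθ₃}=r₄ω₄e^{iθ₄}.
Eliminating the other unknown: ω₃ = r₂ω₂ sin(θ₄−θ₂) / [r₃ sin(θ₃−θ₄)].
Numerator sine = -0.69214; denominator sine = +0.29404.
Result = 0.109·20.19·(-0.69214) / (0.3743·(+0.29404)) = -13.84 rad/s; magnitude 13.84 rad/s.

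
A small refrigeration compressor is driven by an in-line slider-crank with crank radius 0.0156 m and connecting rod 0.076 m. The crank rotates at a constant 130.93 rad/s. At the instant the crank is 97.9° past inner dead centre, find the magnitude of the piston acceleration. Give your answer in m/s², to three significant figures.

ω = 130.9 rad/s
x(θ) = r cosθ + √(L² − r² sin²θ); with ω constant, a = ω²·d²x/dθ².
d²x/dθ² = −r cosθ − r²(cos2θ)/√u − r⁴ sin²2θ/(4u^{3/2}),  u = L² − r² sin²θ = 0.00553724 m².
Substituting r = 0.0156 m, L = 0.076 m, θ = 97.9°: d²x/dθ² = +0.0052883 m.
a = ω²·d²x/dθ² = (130.9)²·(+0.0052883) = +90.656 m/s²;  |a| = 90.656 m/s².

90.7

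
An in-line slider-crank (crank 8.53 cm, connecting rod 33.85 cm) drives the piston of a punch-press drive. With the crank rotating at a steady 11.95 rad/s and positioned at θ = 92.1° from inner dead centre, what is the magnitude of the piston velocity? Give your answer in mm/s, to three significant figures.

1010

ω = 11.95 rad/s
For an in-line slider-crank, x = r cosθ + √(L² − r² sin²θ), so v = −rω sinθ·[1 + r cosθ/√(L² − r² sin²θ)].
With r = 0.0853 m, L = 0.3385 m, θ = 92.1°: √(L² − r² sin²θ) = 0.32759 m.
v = −0.0853·11.95·0.99933·[1 + 0.0853·-0.03664/0.32759] = -1.0089 m/s.
|v| = 1.0089 m/s = 1008.9 mm/s.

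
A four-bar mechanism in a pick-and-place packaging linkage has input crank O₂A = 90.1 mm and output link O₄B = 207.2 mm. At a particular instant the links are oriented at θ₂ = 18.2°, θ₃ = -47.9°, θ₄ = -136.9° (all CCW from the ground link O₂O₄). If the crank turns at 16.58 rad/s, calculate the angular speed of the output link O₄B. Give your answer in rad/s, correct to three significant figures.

6.59

ω₂ = 16.58 rad/s
Differentiating the loop-closure r₂e^{iθ₂}+r₃e^{iθ₃}=r₁+r₄e^{iθ₄} gives r₂ω₂e^{iθ₂}+r₃ω₃e^{iθ₃}=r₄ω₄e^{iθ₄}.
Eliminating the other unknown: ω₄ = r₂ω₂ sin(θ₂−θ₃) / [r₄ sin(θ₄−θ₃)].
Numerator sine = +0.91425; denominator sine = -0.99985.
Result = 0.0901·16.58·(+0.91425) / (0.2072·(-0.99985)) = -6.5925 rad/s; magnitude 6.5925 rad/s.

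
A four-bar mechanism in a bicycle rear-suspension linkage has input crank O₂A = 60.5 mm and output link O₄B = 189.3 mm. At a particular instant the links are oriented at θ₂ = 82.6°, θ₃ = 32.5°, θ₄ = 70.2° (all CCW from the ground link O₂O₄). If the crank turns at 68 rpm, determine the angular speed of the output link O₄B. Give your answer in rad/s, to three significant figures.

ω₂ = 7.121 rad/s (from 68 rpm).
Differentiating the loop-closure r₂e^{iθ₂}+r₃e^{iθ₃}=r₁+r₄e^{iθ₄} gives r₂ω₂e^{iθ₂}+r₃ω₃e^{iθ₃}=r₄ω₄e^{iθ₄}.
Eliminating the other unknown: ω₄ = r₂ω₂ sin(θ₂−θ₃) / [r₄ sin(θ₄−θ₃)].
Numerator sine = +0.76717; denominator sine = +0.61153.
Result = 0.0605·7.121·(+0.76717) / (0.1893·(+0.61153)) = +2.8551 rad/s; magnitude 2.8551 rad/s.

2.86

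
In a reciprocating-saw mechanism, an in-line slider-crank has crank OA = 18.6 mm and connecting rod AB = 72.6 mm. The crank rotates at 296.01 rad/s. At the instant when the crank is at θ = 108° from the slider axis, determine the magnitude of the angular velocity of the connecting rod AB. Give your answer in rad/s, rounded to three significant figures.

24.2

ω = 296 rad/s
The rod makes angle φ with the slider axis where L sinφ = r sinθ; differentiating, L cosφ·φ̇ = r ω cosθ.
L cosφ = √(L² − r² sin²θ) = 0.070412 m.
|ω_rod| = r ω |cosθ| / √(L² − r² sin²θ) = 0.0186·296·0.30902/0.070412 = 24.163 rad/s.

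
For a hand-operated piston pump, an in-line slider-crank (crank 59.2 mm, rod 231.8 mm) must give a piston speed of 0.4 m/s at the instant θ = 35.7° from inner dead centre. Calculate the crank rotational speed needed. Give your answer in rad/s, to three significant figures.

For an in-line slider-crank, |v_piston| = rω|sinθ|·[1 + r cosθ/√(L² − r² sin²θ)].
With r = 0.0592 m, L = 0.2318 m, θ = 35.7°: the bracketed kinematic factor |dx/dθ| = 0.041791 m.
ω = v/|dx/dθ| = 0.4/0.041791 = 9.5714 rad/s.

9.57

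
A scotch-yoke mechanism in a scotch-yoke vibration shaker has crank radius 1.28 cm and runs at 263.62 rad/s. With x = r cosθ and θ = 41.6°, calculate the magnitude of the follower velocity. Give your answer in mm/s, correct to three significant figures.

ω = 263.6 rad/s
x = r cosθ ⇒ ẋ = −rω sinθ.
|v| = rω|sinθ| = 0.0128·263.6·|sin 41.6°| = 2.2403 m/s = 2240.3 mm/s.

2240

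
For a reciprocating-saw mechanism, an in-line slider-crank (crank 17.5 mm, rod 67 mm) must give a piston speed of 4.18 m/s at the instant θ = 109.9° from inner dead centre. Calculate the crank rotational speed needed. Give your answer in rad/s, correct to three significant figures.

280

For an in-line slider-crank, |v_piston| = rω|sinθ|·[1 + r cosθ/√(L² − r² sin²θ)].
With r = 0.0175 m, L = 0.067 m, θ = 109.9°: the bracketed kinematic factor |dx/dθ| = 0.014946 m.
ω = v/|dx/dθ| = 4.18/0.014946 = 279.68 rad/s.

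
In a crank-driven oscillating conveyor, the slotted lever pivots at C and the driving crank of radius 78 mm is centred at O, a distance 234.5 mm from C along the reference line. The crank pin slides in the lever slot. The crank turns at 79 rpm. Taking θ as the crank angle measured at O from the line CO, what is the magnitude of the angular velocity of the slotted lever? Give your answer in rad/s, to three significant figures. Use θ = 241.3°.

ω = 8.273 rad/s (from 79 rpm).
Crank pin A relative to C: A = (d + r cosθ, r sinθ); lever angle φ = atan2(r sinθ, d + r cosθ).
Differentiating tanφ: φ̇ = rω(d cosθ + r)/(d² + r² + 2dr cosθ).
d² + r² + 2dr cosθ = |CA|² = 0.0435067 m²;  d cosθ + r = -0.034612 m.
|ω_lever| = |0.078·8.273·-0.034612| / 0.0435067 = 0.51336 rad/s.

0.513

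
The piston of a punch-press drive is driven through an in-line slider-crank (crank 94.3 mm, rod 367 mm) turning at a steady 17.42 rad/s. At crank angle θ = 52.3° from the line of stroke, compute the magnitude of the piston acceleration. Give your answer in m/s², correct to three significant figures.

15.7

ω = 17.42 rad/s
x(θ) = r cosθ + √(L² − r² sin²θ); with ω constant, a = ω²·d²x/dθ².
d²x/dθ² = −r cosθ − r²(cos2θ)/√u − r⁴ sin²2θ/(4u^{3/2}),  u = L² − r² sin²θ = 0.129122 m².
Substituting r = 0.0943 m, L = 0.367 m, θ = 52.3°: d²x/dθ² = -0.051828 m.
a = ω²·d²x/dθ² = (17.42)²·(-0.051828) = -15.728 m/s²;  |a| = 15.728 m/s².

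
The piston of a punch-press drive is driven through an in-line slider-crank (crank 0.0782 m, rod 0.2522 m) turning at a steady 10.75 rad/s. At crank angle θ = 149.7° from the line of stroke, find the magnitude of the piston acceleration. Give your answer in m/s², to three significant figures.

ω = 10.75 rad/s
x(θ) = r cosθ + √(L² − r² sin²θ); with ω constant, a = ω²·d²x/dθ².
d²x/dθ² = −r cosθ − r²(cos2θ)/√u − r⁴ sin²2θ/(4u^{3/2}),  u = L² − r² sin²θ = 0.0620482 m².
Substituting r = 0.0782 m, L = 0.2522 m, θ = 149.7°: d²x/dθ² = +0.055007 m.
a = ω²·d²x/dθ² = (10.75)²·(+0.055007) = +6.3567 m/s²;  |a| = 6.3567 m/s².

6.36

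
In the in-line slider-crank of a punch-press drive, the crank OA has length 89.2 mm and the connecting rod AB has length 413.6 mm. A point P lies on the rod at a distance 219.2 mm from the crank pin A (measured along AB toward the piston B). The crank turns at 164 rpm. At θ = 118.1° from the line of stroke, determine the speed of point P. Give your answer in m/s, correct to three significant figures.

1.32

ω = 17.17 rad/s.  Crank-pin speed |V_A| = rω = 1.5319 m/s, perpendicular to OA.
Rod angle: sinφ = −(r/L) sinθ ⇒ φ = -10.967°; ω_rod = −rω cosθ/√(L²−r²sin²θ) = +1.777 rad/s.
V_P = V_A + ω_rod × AP, with AP = 0.2192 m along the rod.
Components: V_Px = −rω sinθ − a·ω_rod·sinφ = -1.2772 m/s;  V_Py = rω cosθ + a·ω_rod·cosφ = -0.33914 m/s.
|V_P| = √(V_Px² + V_Py²) = 1.3215 m/s.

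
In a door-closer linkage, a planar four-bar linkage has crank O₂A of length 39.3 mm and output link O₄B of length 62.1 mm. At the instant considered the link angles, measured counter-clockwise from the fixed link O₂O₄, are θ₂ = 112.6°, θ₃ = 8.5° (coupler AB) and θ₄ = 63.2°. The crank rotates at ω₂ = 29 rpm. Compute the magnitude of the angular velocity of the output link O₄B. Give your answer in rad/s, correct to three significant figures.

2.28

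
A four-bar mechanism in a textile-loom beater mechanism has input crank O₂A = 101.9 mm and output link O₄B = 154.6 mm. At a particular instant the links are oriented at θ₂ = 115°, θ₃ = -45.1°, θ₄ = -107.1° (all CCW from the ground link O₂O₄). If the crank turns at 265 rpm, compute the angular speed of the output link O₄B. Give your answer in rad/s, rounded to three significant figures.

ω₂ = 27.75 rad/s (from 265 rpm).
Differentiating the loop-closure r₂e^{iθ₂}+r₃e^{iθ₃}=r₁+r₄e^{iθ₄} gives r₂ω₂e^{iθ₂}+r₃ω₃e^{iθ₃}=r₄ω₄e^{iθ₄}.
Eliminating the other unknown: ω₄ = r₂ω₂ sin(θ₂−θ₃) / [r₄ sin(θ₄−θ₃)].
Numerator sine = +0.34038; denominator sine = -0.88295.
Result = 0.1019·27.75·(+0.34038) / (0.1546·(-0.88295)) = -7.0513 rad/s; magnitude 7.0513 rad/s.

7.05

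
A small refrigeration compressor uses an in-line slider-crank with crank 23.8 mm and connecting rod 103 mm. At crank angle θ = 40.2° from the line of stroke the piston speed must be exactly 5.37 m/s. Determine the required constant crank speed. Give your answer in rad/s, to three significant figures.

297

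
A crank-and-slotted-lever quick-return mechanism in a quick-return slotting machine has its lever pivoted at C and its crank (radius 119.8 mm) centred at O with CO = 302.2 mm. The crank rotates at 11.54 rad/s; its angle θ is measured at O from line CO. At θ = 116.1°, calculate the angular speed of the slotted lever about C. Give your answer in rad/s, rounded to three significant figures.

ω = 11.54 rad/s
Crank pin A relative to C: A = (d + r cosθ, r sinθ); lever angle φ = atan2(r sinθ, d + r cosθ).
Differentiating tanφ: φ̇ = rω(d cosθ + r)/(d² + r² + 2dr cosθ).
d² + r² + 2dr cosθ = |CA|² = 0.0738222 m²;  d cosθ + r = -0.01315 m.
|ω_lever| = |0.1198·11.54·-0.01315| / 0.0738222 = 0.24626 rad/s.

0.246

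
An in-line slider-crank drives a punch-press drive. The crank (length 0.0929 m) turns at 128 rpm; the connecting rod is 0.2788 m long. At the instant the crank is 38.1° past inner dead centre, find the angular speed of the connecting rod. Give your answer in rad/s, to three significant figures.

3.59

ω = 13.4 rad/s (converted from 128 rpm).
The rod makes angle φ with the slider axis where L sinφ = r sinθ; differentiating, L cosφ·φ̇ = r ω cosθ.
L cosφ = √(L² − r² sin²θ) = 0.27284 m.
|ω_rod| = r ω |cosθ| / √(L² − r² sin²θ) = 0.0929·13.4·0.78694/0.27284 = 3.5915 rad/s.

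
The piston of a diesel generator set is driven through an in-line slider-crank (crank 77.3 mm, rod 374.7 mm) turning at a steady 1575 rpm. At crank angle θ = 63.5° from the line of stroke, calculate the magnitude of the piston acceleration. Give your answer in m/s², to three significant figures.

ω = 2π·1575/60 = 164.9 rad/s
x(θ) = r cosθ + √(L² − r² sin²θ); with ω constant, a = ω²·d²x/dθ².
d²x/dθ² = −r cosθ − r²(cos2θ)/√u − r⁴ sin²2θ/(4u^{3/2}),  u = L² − r² sin²θ = 0.135614 m².
Substituting r = 0.0773 m, L = 0.3747 m, θ = 63.5°: d²x/dθ² = -0.02484 m.
a = ω²·d²x/dθ² = (164.9)²·(-0.02484) = -675.73 m/s²;  |a| = 675.73 m/s².

676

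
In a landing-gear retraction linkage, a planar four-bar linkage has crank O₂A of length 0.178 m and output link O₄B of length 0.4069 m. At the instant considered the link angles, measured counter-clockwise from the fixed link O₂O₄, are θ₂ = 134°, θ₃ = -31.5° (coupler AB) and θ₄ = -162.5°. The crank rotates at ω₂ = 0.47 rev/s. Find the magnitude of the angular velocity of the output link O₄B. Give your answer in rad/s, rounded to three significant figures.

0.429

ω₂ = 2.953 rad/s (from 0.47 rev/s).
Differentiating the loop-closure r₂e^{iθ₂}+r₃e^{iθ₃}=r₁+r₄e^{iθ₄} gives r₂ω₂e^{iθ₂}+r₃ω₃e^{iθ₃}=r₄ω₄e^{iθ₄}.
Eliminating the other unknown: ω₄ = r₂ω₂ sin(θ₂−θ₃) / [r₄ sin(θ₄−θ₃)].
Numerator sine = +0.25038; denominator sine = -0.75471.
Result = 0.178·2.953·(+0.25038) / (0.4069·(-0.75471)) = -0.42858 rad/s; magnitude 0.42858 rad/s.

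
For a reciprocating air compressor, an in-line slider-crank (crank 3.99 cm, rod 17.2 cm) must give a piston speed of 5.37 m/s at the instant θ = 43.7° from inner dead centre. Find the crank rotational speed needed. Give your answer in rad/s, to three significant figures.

167

For an in-line slider-crank, |v_piston| = rω|sinθ|·[1 + r cosθ/√(L² − r² sin²θ)].
With r = 0.0399 m, L = 0.172 m, θ = 43.7°: the bracketed kinematic factor |dx/dθ| = 0.03225 m.
ω = v/|dx/dθ| = 5.37/0.03225 = 166.51 rad/s.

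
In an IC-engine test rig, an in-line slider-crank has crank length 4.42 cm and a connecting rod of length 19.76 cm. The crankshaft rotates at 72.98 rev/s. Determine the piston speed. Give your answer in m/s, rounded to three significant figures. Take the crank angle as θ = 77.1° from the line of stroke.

20.8

ω = 2π·73 = 458.5 rad/s
For an in-line slider-crank, x = r cosθ + √(L² − r² sin²θ), so v = −rω sinθ·[1 + r cosθ/√(L² − r² sin²θ)].
With r = 0.0442 m, L = 0.1976 m, θ = 77.1°: √(L² − r² sin²θ) = 0.19285 m.
v = −0.0442·458.5·0.97476·[1 + 0.0442·0.22325/0.19285] = -20.767 m/s.
|v| = 20.767 m/s.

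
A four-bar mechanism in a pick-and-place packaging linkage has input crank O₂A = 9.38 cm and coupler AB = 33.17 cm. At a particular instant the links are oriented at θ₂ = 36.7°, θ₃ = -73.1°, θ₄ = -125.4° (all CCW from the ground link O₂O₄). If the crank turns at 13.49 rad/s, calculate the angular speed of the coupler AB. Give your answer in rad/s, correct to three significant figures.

ω₂ = 13.49 rad/s
Differentiating the loop-closure r₂e^{iθ₂}+r₃e^{iθ₃}=r₁+r₄e^{iθ₄} gives r₂ω₂e^{iθ₂}+r₃ω₃e^{iθ₃}=r₄ω₄e^{iθ₄}.
Eliminating the other unknown: ω₃ = r₂ω₂ sin(θ₄−θ₂) / [r₃ sin(θ₃−θ₄)].
Numerator sine = -0.30736; denominator sine = +0.79122.
Result = 0.0938·13.49·(-0.30736) / (0.3317·(+0.79122)) = -1.4819 rad/s; magnitude 1.4819 rad/s.

1.48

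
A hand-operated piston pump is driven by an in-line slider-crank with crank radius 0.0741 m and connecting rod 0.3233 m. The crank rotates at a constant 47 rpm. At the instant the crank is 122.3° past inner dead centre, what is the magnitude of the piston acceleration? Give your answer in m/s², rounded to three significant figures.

1.13

ω = 2π·47/60 = 4.922 rad/s
x(θ) = r cosθ + √(L² − r² sin²θ); with ω constant, a = ω²·d²x/dθ².
d²x/dθ² = −r cosθ − r²(cos2θ)/√u − r⁴ sin²2θ/(4u^{3/2}),  u = L² − r² sin²θ = 0.1006 m².
Substituting r = 0.0741 m, L = 0.3233 m, θ = 122.3°: d²x/dθ² = +0.046828 m.
a = ω²·d²x/dθ² = (4.922)²·(+0.046828) = +1.1344 m/s²;  |a| = 1.1344 m/s².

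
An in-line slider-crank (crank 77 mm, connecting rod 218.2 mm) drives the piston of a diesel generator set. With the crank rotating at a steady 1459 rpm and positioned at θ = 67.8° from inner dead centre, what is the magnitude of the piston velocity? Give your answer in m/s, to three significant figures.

12.4

ω = 2π·1459/60 = 152.8 rad/s
For an in-line slider-crank, x = r cosθ + √(L² − r² sin²θ), so v = −rω sinθ·[1 + r cosθ/√(L² − r² sin²θ)].
With r = 0.077 m, L = 0.2182 m, θ = 67.8°: √(L² − r² sin²θ) = 0.20622 m.
v = −0.077·152.8·0.92587·[1 + 0.077·0.37784/0.20622] = -12.429 m/s.
|v| = 12.429 m/s.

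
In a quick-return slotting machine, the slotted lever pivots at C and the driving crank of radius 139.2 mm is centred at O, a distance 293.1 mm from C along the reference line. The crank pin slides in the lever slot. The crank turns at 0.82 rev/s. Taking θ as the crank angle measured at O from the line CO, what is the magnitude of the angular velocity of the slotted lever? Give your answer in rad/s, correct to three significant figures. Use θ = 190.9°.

4.24

ω = 5.152 rad/s (from 0.82 rev/s).
Crank pin A relative to C: A = (d + r cosθ, r sinθ); lever angle φ = atan2(r sinθ, d + r cosθ).
Differentiating tanφ: φ̇ = rω(d cosθ + r)/(d² + r² + 2dr cosθ).
d² + r² + 2dr cosθ = |CA|² = 0.0251574 m²;  d cosθ + r = -0.14861 m.
|ω_lever| = |0.1392·5.152·-0.14861| / 0.0251574 = 4.2366 rad/s.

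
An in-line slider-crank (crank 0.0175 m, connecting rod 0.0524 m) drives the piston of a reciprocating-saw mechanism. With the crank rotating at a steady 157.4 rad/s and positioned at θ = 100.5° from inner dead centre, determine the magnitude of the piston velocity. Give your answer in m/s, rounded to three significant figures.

ω = 157.4 rad/s
For an in-line slider-crank, x = r cosθ + √(L² − r² sin²θ), so v = −rω sinθ·[1 + r cosθ/√(L² − r² sin²θ)].
With r = 0.0175 m, L = 0.0524 m, θ = 100.5°: √(L² − r² sin²θ) = 0.049494 m.
v = −0.0175·157.4·0.98325·[1 + 0.0175·-0.18224/0.049494] = -2.5339 m/s.
|v| = 2.5339 m/s.

2.53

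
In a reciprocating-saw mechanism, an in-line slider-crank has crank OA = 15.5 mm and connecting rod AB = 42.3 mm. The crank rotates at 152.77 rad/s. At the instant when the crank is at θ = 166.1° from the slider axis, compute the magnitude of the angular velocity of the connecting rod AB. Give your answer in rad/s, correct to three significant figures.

ω = 152.8 rad/s
The rod makes angle φ with the slider axis where L sinφ = r sinθ; differentiating, L cosφ·φ̇ = r ω cosθ.
L cosφ = √(L² − r² sin²θ) = 0.042136 m.
|ω_rod| = r ω |cosθ| / √(L² − r² sin²θ) = 0.0155·152.8·0.97072/0.042136 = 54.552 rad/s.

54.6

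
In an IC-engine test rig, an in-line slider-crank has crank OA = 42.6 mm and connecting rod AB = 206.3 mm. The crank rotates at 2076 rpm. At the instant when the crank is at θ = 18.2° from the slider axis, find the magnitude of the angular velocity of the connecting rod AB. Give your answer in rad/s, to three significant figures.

42.7

ω = 217.4 rad/s (converted from 2076 rpm).
The rod makes angle φ with the slider axis where L sinφ = r sinθ; differentiating, L cosφ·φ̇ = r ω cosθ.
L cosφ = √(L² − r² sin²θ) = 0.20587 m.
|ω_rod| = r ω |cosθ| / √(L² − r² sin²θ) = 0.0426·217.4·0.94997/0.20587 = 42.735 rad/s.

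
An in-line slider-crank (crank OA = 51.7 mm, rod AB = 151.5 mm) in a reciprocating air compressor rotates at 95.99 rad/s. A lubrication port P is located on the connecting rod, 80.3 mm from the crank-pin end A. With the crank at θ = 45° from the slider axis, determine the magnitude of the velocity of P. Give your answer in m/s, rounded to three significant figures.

4.30

ω = 95.99 rad/s.  Crank-pin speed |V_A| = rω = 4.9627 m/s, perpendicular to OA.
Rod angle: sinφ = −(r/L) sinθ ⇒ φ = -13.963°; ω_rod = −rω cosθ/√(L²−r²sin²θ) = -23.868 rad/s.
V_P = V_A + ω_rod × AP, with AP = 0.0803 m along the rod.
Components: V_Px = −rω sinθ − a·ω_rod·sinφ = -3.9716 m/s;  V_Py = rω cosθ + a·ω_rod·cosφ = +1.6492 m/s.
|V_P| = √(V_Px² + V_Py²) = 4.3004 m/s.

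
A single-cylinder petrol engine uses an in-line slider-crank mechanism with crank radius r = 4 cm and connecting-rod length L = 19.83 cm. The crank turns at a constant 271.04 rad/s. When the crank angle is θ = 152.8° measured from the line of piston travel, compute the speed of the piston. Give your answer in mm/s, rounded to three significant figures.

4060

ω = 271 rad/s
For an in-line slider-crank, x = r cosθ + √(L² − r² sin²θ), so v = −rω sinθ·[1 + r cosθ/√(L² − r² sin²θ)].
With r = 0.04 m, L = 0.1983 m, θ = 152.8°: √(L² − r² sin²θ) = 0.19746 m.
v = −0.04·271·0.45710·[1 + 0.04·-0.88942/0.19746] = -4.0628 m/s.
|v| = 4.0628 m/s = 4062.8 mm/s.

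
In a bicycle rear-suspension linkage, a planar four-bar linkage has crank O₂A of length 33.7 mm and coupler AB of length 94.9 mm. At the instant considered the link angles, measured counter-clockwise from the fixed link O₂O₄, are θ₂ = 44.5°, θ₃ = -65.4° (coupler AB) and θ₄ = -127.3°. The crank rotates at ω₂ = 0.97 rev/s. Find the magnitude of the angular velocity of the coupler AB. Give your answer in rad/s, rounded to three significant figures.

ω₂ = 6.095 rad/s (from 0.97 rev/s).
Differentiating the loop-closure r₂e^{iθ₂}+r₃e^{iθ₃}=r₁+r₄e^{iθ₄} gives r₂ω₂e^{iθ₂}+r₃ω₃e^{iθ₃}=r₄ω₄e^{iθ₄}.
Eliminating the other unknown: ω₃ = r₂ω₂ sin(θ₄−θ₂) / [r₃ sin(θ₃−θ₄)].
Numerator sine = -0.14263; denominator sine = +0.88213.
Result = 0.0337·6.095·(-0.14263) / (0.0949·(+0.88213)) = -0.34994 rad/s; magnitude 0.34994 rad/s.

0.350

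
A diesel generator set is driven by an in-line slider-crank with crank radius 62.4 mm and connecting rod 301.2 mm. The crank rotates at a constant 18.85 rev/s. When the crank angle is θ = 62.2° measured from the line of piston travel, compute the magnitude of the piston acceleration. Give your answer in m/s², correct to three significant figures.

ω = 2π·18.9 = 118.4 rad/s
x(θ) = r cosθ + √(L² − r² sin²θ); with ω constant, a = ω²·d²x/dθ².
d²x/dθ² = −r cosθ − r²(cos2θ)/√u − r⁴ sin²2θ/(4u^{3/2}),  u = L² − r² sin²θ = 0.0876746 m².
Substituting r = 0.0624 m, L = 0.3012 m, θ = 62.2°: d²x/dθ² = -0.021773 m.
a = ω²·d²x/dθ² = (118.4)²·(-0.021773) = -305.42 m/s²;  |a| = 305.42 m/s².

305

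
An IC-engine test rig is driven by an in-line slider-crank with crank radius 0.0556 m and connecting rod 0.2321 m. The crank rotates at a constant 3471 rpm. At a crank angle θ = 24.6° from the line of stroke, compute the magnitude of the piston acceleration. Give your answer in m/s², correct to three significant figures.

7850

ω = 2π·3471/60 = 363.5 rad/s
x(θ) = r cosθ + √(L² − r² sin²θ); with ω constant, a = ω²·d²x/dθ².
d²x/dθ² = −r cosθ − r²(cos2θ)/√u − r⁴ sin²2θ/(4u^{3/2}),  u = L² − r² sin²θ = 0.0533347 m².
Substituting r = 0.0556 m, L = 0.2321 m, θ = 24.6°: d²x/dθ² = -0.059411 m.
a = ω²·d²x/dθ² = (363.5)²·(-0.059411) = -7849.4 m/s²;  |a| = 7849.4 m/s².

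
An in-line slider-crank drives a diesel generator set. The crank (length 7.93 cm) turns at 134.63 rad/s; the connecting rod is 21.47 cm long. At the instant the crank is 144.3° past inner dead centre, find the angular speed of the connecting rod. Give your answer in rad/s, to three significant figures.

ω = 134.6 rad/s
The rod makes angle φ with the slider axis where L sinφ = r sinθ; differentiating, L cosφ·φ̇ = r ω cosθ.
L cosφ = √(L² − r² sin²θ) = 0.20965 m.
|ω_rod| = r ω |cosθ| / √(L² − r² sin²θ) = 0.0793·134.6·0.81208/0.20965 = 41.354 rad/s.

41.4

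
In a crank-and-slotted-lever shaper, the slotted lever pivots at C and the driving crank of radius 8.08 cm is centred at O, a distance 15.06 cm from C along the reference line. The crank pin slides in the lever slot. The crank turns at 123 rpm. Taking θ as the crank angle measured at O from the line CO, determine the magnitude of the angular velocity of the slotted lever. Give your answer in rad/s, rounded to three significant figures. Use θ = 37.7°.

ω = 12.88 rad/s (from 123 rpm).
Crank pin A relative to C: A = (d + r cosθ, r sinθ); lever angle φ = atan2(r sinθ, d + r cosθ).
Differentiating tanφ: φ̇ = rω(d cosθ + r)/(d² + r² + 2dr cosθ).
d² + r² + 2dr cosθ = |CA|² = 0.048465 m²;  d cosθ + r = +0.19996 m.
|ω_lever| = |0.0808·12.88·+0.19996| / 0.048465 = 4.2939 rad/s.

4.29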